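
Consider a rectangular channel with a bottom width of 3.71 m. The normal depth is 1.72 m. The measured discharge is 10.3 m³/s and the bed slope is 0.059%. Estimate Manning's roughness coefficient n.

n = 0.0139

Flow area A = b·y = 3.71 × 1.72 = 6.381 m². Wetted perimeter P = b + 2y = 3.71 + 2×1.72 = 7.15 m.
Hydraulic radius R = A/P = 6.381/7.15 = 0.8925 m.
Rearranging Manning's equation: n = (1/Q) A R^(2/3) S^(1/2) = (1/10.3) × 6.381 × 0.8925^(2/3) × √0.00059 = 0.0139.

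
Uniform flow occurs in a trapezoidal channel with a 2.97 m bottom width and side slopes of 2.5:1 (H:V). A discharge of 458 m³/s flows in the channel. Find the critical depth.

At critical depth, Q² T / (g A³) = 1, i.e. A³/T = Q²/g = 458²/9.81 = 21380.
Trying y = 6.57 m: A³/T = 57760 — too large.
Trying y = 5.29 m: A³/T = 21370 — matches.

y_c = 5.29 m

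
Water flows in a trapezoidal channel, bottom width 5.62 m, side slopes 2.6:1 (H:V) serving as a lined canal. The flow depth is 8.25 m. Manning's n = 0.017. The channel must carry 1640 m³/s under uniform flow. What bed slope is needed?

With bottom width b = 5.62 m and side slope z = 2.6: A = (b + zy)y = (5.62 + 2.6×8.25)×8.25 = 223.3 m²; P = b + 2y√(1+z²) = 5.62 + 2×8.25×2.786 = 51.58 m.
Hydraulic radius R = A/P = 223.3/51.58 = 4.329 m.
From Manning's equation, S = [nQ / (1 A R^(2/3))]² = [0.017 × 1640 / (1 × 223.3 × 4.329^(2/3))]² = 0.00221.

S = 0.00221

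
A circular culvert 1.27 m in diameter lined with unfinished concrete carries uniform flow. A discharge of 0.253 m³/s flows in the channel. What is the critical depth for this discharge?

At critical depth, Q² T / (g A³) = 1, i.e. A³/T = Q²/g = 0.253²/9.81 = 0.006525.
Trying y = 0.323 m: A³/T = 0.01477 — too large.
Trying y = 0.207 m: A³/T = 0.002586 — too small.
Trying y = 0.262 m: A³/T = 0.00652 — ≈ 0.006525.

y_c = 0.262 m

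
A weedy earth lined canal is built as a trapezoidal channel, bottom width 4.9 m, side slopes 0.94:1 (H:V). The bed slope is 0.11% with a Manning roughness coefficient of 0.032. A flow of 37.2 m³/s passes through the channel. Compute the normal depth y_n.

Manning's equation rearranged: A R^(2/3) = nQ / (1·√S) = 0.032 × 37.2 / (√0.0011) = 35.89.
At y = 2.54 m: A R^(2/3) = 24.89 — short.
At y = 3.1 m: A R^(2/3) = 35.93 — ≈ 35.89.

y_n = 3.1 m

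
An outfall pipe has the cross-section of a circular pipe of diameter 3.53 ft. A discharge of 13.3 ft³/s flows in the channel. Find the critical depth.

y_c = 1.11 ft

At critical depth, Q² T / (g A³) = 1, i.e. A³/T = Q²/g = 13.3²/32.2 = 5.493.
At y = 1.28 ft: A³/T = 9.683 — over.
At y = 1.11 ft: A³/T = 5.584 — close enough.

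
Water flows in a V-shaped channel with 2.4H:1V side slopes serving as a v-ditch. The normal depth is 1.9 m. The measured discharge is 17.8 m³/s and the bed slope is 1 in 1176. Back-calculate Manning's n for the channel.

n = 0.013

For a triangular section with side slope z = 2.4: A = zy² = 2.4×1.9² = 8.664 m²; P = 2y√(1+z²) = 2×1.9×2.6 = 9.88 m.
Hydraulic radius R = A/P = 8.664/9.88 = 0.8769 m.
Rearranging Manning's equation: n = (1/Q) A R^(2/3) S^(1/2) = (1/17.8) × 8.664 × 0.8769^(2/3) × √0.0008503 = 0.013.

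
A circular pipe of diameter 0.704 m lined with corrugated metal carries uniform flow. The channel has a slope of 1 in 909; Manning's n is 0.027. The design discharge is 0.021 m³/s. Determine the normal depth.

Manning's equation rearranged: A R^(2/3) = nQ / (1·√S) = 0.027 × 0.021 / (√0.0011) = 0.01709.
Try y = 0.129 m: A R^(2/3) = 0.008961 — low.
Try y = 0.212 m: A R^(2/3) = 0.02412 — high.
Try y = 0.178 m: A R^(2/3) = 0.01712 — matches.

y_n = 0.178 m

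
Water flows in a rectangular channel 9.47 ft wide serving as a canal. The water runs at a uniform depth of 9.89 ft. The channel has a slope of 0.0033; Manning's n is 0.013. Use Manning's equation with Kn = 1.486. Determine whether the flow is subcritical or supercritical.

Flow area A = b·y = 9.47 × 9.89 = 93.66 ft². Wetted perimeter P = b + 2y = 9.47 + 2×9.89 = 29.25 ft.
Hydraulic radius R = A/P = 93.66/29.25 = 3.202 ft.
V = (1.486/n) R^(2/3) √S = (1.486/0.013) × 3.202^(2/3) × √0.0033 = 14.27 ft/s. Hydraulic depth D_h = A/T = 93.66/9.47 = 9.89 ft.
Froude number Fr = V/√(g·D_h) = 14.27/√(32.2×9.89) = 0.799, which is less than 1, so the flow is subcritical.

subcritical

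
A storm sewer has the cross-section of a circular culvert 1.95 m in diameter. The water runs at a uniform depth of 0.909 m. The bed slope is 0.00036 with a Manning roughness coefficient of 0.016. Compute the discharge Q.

Q = 0.972 m³/s

For a circular section of diameter D = 1.95 m at depth y = 0.909 m, the central angle is θ = 2 arccos(1 − 2y/D) = 3.006 rad. Then A = (D²/8)(θ − sin θ) = 1.365 m² and P = Dθ/2 = 2.931 m.
Hydraulic radius R = A/P = 1.365/2.931 = 0.4656 m.
Manning's equation: Q = (1/n) A R^(2/3) S^(1/2) = (1/0.016) × 1.365 × 0.4656^(2/3) × 0.00036^(1/2) = 0.972 m³/s.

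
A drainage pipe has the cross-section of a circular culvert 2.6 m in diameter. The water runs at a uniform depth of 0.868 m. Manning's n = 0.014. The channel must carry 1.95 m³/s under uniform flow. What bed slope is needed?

For a circular section of diameter D = 2.6 m at depth y = 0.868 m, the central angle is θ = 2 arccos(1 − 2y/D) = 2.464 rad. Then A = (D²/8)(θ − sin θ) = 1.552 m² and P = Dθ/2 = 3.203 m.
Hydraulic radius R = A/P = 1.552/3.203 = 0.4846 m.
From Manning's equation, S = [nQ / (1 A R^(2/3))]² = [0.014 × 1.95 / (1 × 1.552 × 0.4846^(2/3))]² = 0.000812.

S = 0.000812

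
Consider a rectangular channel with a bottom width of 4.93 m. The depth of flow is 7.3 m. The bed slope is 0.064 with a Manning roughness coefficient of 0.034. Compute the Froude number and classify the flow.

Flow area A = b·y = 4.93 × 7.3 = 35.99 m². Wetted perimeter P = b + 2y = 4.93 + 2×7.3 = 19.53 m.
Hydraulic radius R = A/P = 35.99/19.53 = 1.843 m.
V = (1/n) R^(2/3) √S = (1/0.034) × 1.843^(2/3) × √0.064 = 11.18 m/s. Hydraulic depth D_h = A/T = 35.99/4.93 = 7.3 m.
Froude number Fr = V/√(g·D_h) = 11.18/√(9.81×7.3) = 1.32, which is greater than 1, so the flow is supercritical.

supercritical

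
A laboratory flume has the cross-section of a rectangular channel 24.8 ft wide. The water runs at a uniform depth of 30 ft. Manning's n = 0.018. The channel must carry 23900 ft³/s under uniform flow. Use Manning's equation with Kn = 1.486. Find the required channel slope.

Flow area A = b·y = 24.8 × 30 = 744 ft². Wetted perimeter P = b + 2y = 24.8 + 2×30 = 84.8 ft.
Hydraulic radius R = A/P = 744/84.8 = 8.774 ft.
From Manning's equation, S = [nQ / (1.486 A R^(2/3))]² = [0.018 × 23900 / (1.486 × 744 × 8.774^(2/3))]² = 0.00837.

S = 0.00837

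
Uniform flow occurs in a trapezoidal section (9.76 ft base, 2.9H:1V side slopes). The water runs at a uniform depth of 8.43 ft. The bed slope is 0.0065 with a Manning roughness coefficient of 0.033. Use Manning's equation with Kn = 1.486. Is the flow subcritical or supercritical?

With bottom width b = 9.76 ft and side slope z = 2.9: A = (b + zy)y = (9.76 + 2.9×8.43)×8.43 = 288.4 ft²; P = b + 2y√(1+z²) = 9.76 + 2×8.43×3.068 = 61.48 ft.
Hydraulic radius R = A/P = 288.4/61.48 = 4.69 ft.
V = (1.486/n) R^(2/3) √S = (1.486/0.033) × 4.69^(2/3) × √0.0065 = 10.17 ft/s. Hydraulic depth D_h = A/T = 288.4/58.65 = 4.916 ft.
Froude number Fr = V/√(g·D_h) = 10.17/√(32.2×4.916) = 0.809, which is less than 1, so the flow is subcritical.

subcritical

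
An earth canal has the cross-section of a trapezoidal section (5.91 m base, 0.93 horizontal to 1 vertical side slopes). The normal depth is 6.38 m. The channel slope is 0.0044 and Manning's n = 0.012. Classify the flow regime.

supercritical

With bottom width b = 5.91 m and side slope z = 0.93: A = (b + zy)y = (5.91 + 0.93×6.38)×6.38 = 75.56 m²; P = b + 2y√(1+z²) = 5.91 + 2×6.38×1.366 = 23.34 m.
Hydraulic radius R = A/P = 75.56/23.34 = 3.238 m.
V = (1/n) R^(2/3) √S = (1/0.012) × 3.238^(2/3) × √0.0044 = 12.1 m/s. Hydraulic depth D_h = A/T = 75.56/17.78 = 4.251 m.
Froude number Fr = V/√(g·D_h) = 12.1/√(9.81×4.251) = 1.87, which is greater than 1, so the flow is supercritical.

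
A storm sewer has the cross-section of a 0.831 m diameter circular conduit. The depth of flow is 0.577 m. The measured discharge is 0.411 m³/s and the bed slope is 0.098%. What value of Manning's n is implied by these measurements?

For a circular section of diameter D = 0.831 m at depth y = 0.577 m, the central angle is θ = 2 arccos(1 − 2y/D) = 3.94 rad. Then A = (D²/8)(θ − sin θ) = 0.4019 m² and P = Dθ/2 = 1.637 m.
Hydraulic radius R = A/P = 0.4019/1.637 = 0.2455 m.
Rearranging Manning's equation: n = (1/Q) A R^(2/3) S^(1/2) = (1/0.411) × 0.4019 × 0.2455^(2/3) × √0.00098 = 0.012.

n = 0.012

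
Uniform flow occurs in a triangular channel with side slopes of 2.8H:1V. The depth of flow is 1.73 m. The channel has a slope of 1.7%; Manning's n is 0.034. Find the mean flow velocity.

V = 3.34 m/s

For a triangular section with side slope z = 2.8: A = zy² = 2.8×1.73² = 8.38 m²; P = 2y√(1+z²) = 2×1.73×2.973 = 10.29 m.
Hydraulic radius R = A/P = 8.38/10.29 = 0.8146 m.
From Manning's equation, V = (1/n) R^(2/3) S^(1/2) = (1/0.034) × 0.8146^(2/3) × 0.017^(1/2) = 3.34 m/s.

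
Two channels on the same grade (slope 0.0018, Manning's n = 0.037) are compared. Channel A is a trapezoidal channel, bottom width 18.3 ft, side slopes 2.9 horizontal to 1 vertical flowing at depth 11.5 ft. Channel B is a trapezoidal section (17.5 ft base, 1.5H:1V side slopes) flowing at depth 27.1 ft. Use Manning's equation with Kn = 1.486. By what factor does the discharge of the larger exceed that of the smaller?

Channel A: With bottom width b = 18.3 ft and side slope z = 2.9: A = (b + zy)y = (18.3 + 2.9×11.5)×11.5 = 594 ft²; P = b + 2y√(1+z²) = 18.3 + 2×11.5×3.068 = 88.85 ft. Hydraulic radius R = A/P = 594/88.85 = 6.685 ft. Q_A = (1.486/0.037)·594·6.685^(2/3)·√0.0018 = 3592 ft³/s.
Channel B: With bottom width b = 17.5 ft and side slope z = 1.5: A = (b + zy)y = (17.5 + 1.5×27.1)×27.1 = 1576 ft²; P = b + 2y√(1+z²) = 17.5 + 2×27.1×1.803 = 115.2 ft. Hydraulic radius R = A/P = 1576/115.2 = 13.68 ft. Q_B = (1.486/0.037)·1576·13.68^(2/3)·√0.0018 = 15360 ft³/s.
The larger discharge is 15360 ft³/s and the smaller is 3592 ft³/s; the ratio is 4.28.

4.28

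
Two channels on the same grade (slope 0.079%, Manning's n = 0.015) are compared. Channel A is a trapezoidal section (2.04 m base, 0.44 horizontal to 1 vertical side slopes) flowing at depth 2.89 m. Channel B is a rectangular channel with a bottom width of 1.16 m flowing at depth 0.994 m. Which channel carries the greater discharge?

channel A

Channel A: With bottom width b = 2.04 m and side slope z = 0.44: A = (b + zy)y = (2.04 + 0.44×2.89)×2.89 = 9.571 m²; P = b + 2y√(1+z²) = 2.04 + 2×2.89×1.093 = 8.355 m. Hydraulic radius R = A/P = 9.571/8.355 = 1.146 m. Q_A = (1/0.015)·9.571·1.146^(2/3)·√0.00079 = 19.63 m³/s.
Channel B: Flow area A = b·y = 1.16 × 0.994 = 1.153 m². Wetted perimeter P = b + 2y = 1.16 + 2×0.994 = 3.148 m. Hydraulic radius R = A/P = 1.153/3.148 = 0.3663 m. Q_B = (1/0.015)·1.153·0.3663^(2/3)·√0.00079 = 1.106 m³/s.
Q_A = 19.63 m³/s vs Q_B = 1.106 m³/s, so channel A carries more.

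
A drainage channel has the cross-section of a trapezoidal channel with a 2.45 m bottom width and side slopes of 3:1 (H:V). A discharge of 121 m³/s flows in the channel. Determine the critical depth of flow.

At critical depth, Q² T / (g A³) = 1, i.e. A³/T = Q²/g = 121²/9.81 = 1492.
Trying y = 3.22 m: A³/T = 2724 — too large.
Trying y = 2.06 m: A³/T = 379.4 — too small.
Trying y = 2.82 m: A³/T = 1503 — matches.

y_c = 2.82 m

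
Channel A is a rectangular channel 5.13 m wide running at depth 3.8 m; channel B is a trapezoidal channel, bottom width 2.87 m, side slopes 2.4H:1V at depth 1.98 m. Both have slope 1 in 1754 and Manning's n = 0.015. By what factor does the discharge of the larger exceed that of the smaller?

Channel A: Flow area A = b·y = 5.13 × 3.8 = 19.49 m². Wetted perimeter P = b + 2y = 5.13 + 2×3.8 = 12.73 m. Hydraulic radius R = A/P = 19.49/12.73 = 1.531 m. Q_A = (1/0.015)·19.49·1.531^(2/3)·√0.0005701 = 41.23 m³/s.
Channel B: With bottom width b = 2.87 m and side slope z = 2.4: A = (b + zy)y = (2.87 + 2.4×1.98)×1.98 = 15.09 m²; P = b + 2y√(1+z²) = 2.87 + 2×1.98×2.6 = 13.17 m. Hydraulic radius R = A/P = 15.09/13.17 = 1.146 m. Q_B = (1/0.015)·15.09·1.146^(2/3)·√0.0005701 = 26.31 m³/s.
The larger discharge is 41.23 m³/s and the smaller is 26.31 m³/s; the ratio is 1.57.

1.57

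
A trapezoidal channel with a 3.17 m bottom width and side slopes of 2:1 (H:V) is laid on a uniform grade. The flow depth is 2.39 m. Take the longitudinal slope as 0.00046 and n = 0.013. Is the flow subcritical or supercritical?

With bottom width b = 3.17 m and side slope z = 2: A = (b + zy)y = (3.17 + 2×2.39)×2.39 = 19 m²; P = b + 2y√(1+z²) = 3.17 + 2×2.39×2.236 = 13.86 m.
Hydraulic radius R = A/P = 19/13.86 = 1.371 m.
V = (1/n) R^(2/3) √S = (1/0.013) × 1.371^(2/3) × √0.00046 = 2.036 m/s. Hydraulic depth D_h = A/T = 19/12.73 = 1.493 m.
Froude number Fr = V/√(g·D_h) = 2.036/√(9.81×1.493) = 0.532, which is less than 1, so the flow is subcritical.

subcritical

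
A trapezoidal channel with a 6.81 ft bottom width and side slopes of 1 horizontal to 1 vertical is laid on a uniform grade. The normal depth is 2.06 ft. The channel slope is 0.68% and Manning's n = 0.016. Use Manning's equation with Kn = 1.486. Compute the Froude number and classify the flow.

With bottom width b = 6.81 ft and side slope z = 1: A = (b + zy)y = (6.81 + 1×2.06)×2.06 = 18.27 ft²; P = b + 2y√(1+z²) = 6.81 + 2×2.06×1.414 = 12.64 ft.
Hydraulic radius R = A/P = 18.27/12.64 = 1.446 ft.
V = (1.486/n) R^(2/3) √S = (1.486/0.016) × 1.446^(2/3) × √0.0068 = 9.793 ft/s. Hydraulic depth D_h = A/T = 18.27/10.93 = 1.672 ft.
Froude number Fr = V/√(g·D_h) = 9.793/√(32.2×1.672) = 1.33, which is greater than 1, so the flow is supercritical.

supercritical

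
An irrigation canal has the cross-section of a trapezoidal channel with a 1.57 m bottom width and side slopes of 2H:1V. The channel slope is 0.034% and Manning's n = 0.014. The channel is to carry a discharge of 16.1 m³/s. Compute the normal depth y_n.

Manning's equation rearranged: A R^(2/3) = nQ / (1·√S) = 0.014 × 16.1 / (√0.00034) = 12.22.
Trying y = 1.82 m: A R^(2/3) = 9.334 — short.
Trying y = 2.05 m: A R^(2/3) = 12.25 — ≈ 12.22.

y_n = 2.05 m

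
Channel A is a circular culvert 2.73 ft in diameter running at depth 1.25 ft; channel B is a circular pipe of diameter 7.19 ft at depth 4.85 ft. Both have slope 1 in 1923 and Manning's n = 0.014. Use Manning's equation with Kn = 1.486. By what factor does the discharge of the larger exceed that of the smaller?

24.5

Channel A: For a circular section of diameter D = 2.73 ft at depth y = 1.25 ft, the central angle is θ = 2 arccos(1 − 2y/D) = 2.973 rad. Then A = (D²/8)(θ − sin θ) = 2.613 ft² and P = Dθ/2 = 4.058 ft. Hydraulic radius R = A/P = 2.613/4.058 = 0.644 ft. Q_A = (1.486/0.014)·2.613·0.644^(2/3)·√0.00052 = 4.717 ft³/s.
Channel B: For a circular section of diameter D = 7.19 ft at depth y = 4.85 ft, the central angle is θ = 2 arccos(1 − 2y/D) = 3.855 rad. Then A = (D²/8)(θ − sin θ) = 29.14 ft² and P = Dθ/2 = 13.86 ft. Hydraulic radius R = A/P = 29.14/13.86 = 2.103 ft. Q_B = (1.486/0.014)·29.14·2.103^(2/3)·√0.00052 = 115.8 ft³/s.
The larger discharge is 115.8 ft³/s and the smaller is 4.717 ft³/s; the ratio is 24.5.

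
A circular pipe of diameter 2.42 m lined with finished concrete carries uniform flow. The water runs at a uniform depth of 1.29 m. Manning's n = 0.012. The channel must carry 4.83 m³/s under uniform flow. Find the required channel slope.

S = 0.001

For a circular section of diameter D = 2.42 m at depth y = 1.29 m, the central angle is θ = 2 arccos(1 − 2y/D) = 3.274 rad. Then A = (D²/8)(θ − sin θ) = 2.493 m² and P = Dθ/2 = 3.961 m.
Hydraulic radius R = A/P = 2.493/3.961 = 0.6294 m.
From Manning's equation, S = [nQ / (1 A R^(2/3))]² = [0.012 × 4.83 / (1 × 2.493 × 0.6294^(2/3))]² = 0.001.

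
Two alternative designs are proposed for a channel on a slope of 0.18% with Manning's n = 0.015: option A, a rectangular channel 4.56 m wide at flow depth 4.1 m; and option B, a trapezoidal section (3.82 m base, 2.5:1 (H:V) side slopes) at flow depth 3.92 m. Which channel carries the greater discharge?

Channel A: Flow area A = b·y = 4.56 × 4.1 = 18.7 m². Wetted perimeter P = b + 2y = 4.56 + 2×4.1 = 12.76 m. Hydraulic radius R = A/P = 18.7/12.76 = 1.465 m. Q_A = (1/0.015)·18.7·1.465^(2/3)·√0.0018 = 68.22 m³/s.
Channel B: With bottom width b = 3.82 m and side slope z = 2.5: A = (b + zy)y = (3.82 + 2.5×3.92)×3.92 = 53.39 m²; P = b + 2y√(1+z²) = 3.82 + 2×3.92×2.693 = 24.93 m. Hydraulic radius R = A/P = 53.39/24.93 = 2.142 m. Q_B = (1/0.015)·53.39·2.142^(2/3)·√0.0018 = 250.9 m³/s.
Q_A = 68.22 m³/s vs Q_B = 250.9 m³/s, so channel B carries more.

channel B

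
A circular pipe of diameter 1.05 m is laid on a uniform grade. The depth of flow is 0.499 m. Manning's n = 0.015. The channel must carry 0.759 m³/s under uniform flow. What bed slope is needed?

For a circular section of diameter D = 1.05 m at depth y = 0.499 m, the central angle is θ = 2 arccos(1 − 2y/D) = 3.043 rad. Then A = (D²/8)(θ − sin θ) = 0.4057 m² and P = Dθ/2 = 1.597 m.
Hydraulic radius R = A/P = 0.4057/1.597 = 0.254 m.
From Manning's equation, S = [nQ / (1 A R^(2/3))]² = [0.015 × 0.759 / (1 × 0.4057 × 0.254^(2/3))]² = 0.0049.

S = 0.0049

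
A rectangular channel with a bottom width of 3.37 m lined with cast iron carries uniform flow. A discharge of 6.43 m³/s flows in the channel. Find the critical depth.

y_c = 0.719 m

For a rectangular channel, critical depth y_c = (q²/g)^(1/3) where q = Q/b = 6.43/3.37 = 1.908 m²/s.
So y_c = (1.908²/9.81)^(1/3) = 0.719 m.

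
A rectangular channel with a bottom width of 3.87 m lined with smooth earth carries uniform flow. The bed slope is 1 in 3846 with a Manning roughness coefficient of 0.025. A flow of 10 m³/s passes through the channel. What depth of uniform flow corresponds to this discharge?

Manning's equation rearranged: A R^(2/3) = nQ / (1·√S) = 0.025 × 10 / (√0.00026) = 15.5.
At y = 2.97 m: A R^(2/3) = 12.77 — short.
At y = 4.1 m: A R^(2/3) = 19.04 — over.
At y = 3.47 m: A R^(2/3) = 15.52 — close enough.

y_n = 3.47 m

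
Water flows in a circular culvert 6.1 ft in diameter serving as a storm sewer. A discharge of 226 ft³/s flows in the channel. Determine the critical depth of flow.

At critical depth, Q² T / (g A³) = 1, i.e. A³/T = Q²/g = 226²/32.2 = 1586.
Try y = 5.1 ft: A³/T = 3936 — high.
Try y = 3.5 ft: A³/T = 865.3 — low.
Try y = 4.1 ft: A³/T = 1591 — ≈ 1586.

y_c = 4.1 ft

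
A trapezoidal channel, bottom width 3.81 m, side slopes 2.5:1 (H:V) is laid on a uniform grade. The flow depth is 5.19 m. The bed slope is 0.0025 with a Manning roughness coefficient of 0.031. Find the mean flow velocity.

V = 3.16 m/s

With bottom width b = 3.81 m and side slope z = 2.5: A = (b + zy)y = (3.81 + 2.5×5.19)×5.19 = 87.11 m²; P = b + 2y√(1+z²) = 3.81 + 2×5.19×2.693 = 31.76 m.
Hydraulic radius R = A/P = 87.11/31.76 = 2.743 m.
From Manning's equation, V = (1/n) R^(2/3) S^(1/2) = (1/0.031) × 2.743^(2/3) × 0.0025^(1/2) = 3.16 m/s.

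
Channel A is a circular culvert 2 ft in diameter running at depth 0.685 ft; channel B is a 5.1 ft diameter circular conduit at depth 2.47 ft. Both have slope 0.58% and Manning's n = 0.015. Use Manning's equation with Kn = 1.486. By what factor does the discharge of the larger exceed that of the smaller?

22.8

Channel A: For a circular section of diameter D = 2 ft at depth y = 0.685 ft, the central angle is θ = 2 arccos(1 − 2y/D) = 2.501 rad. Then A = (D²/8)(θ − sin θ) = 0.9514 ft² and P = Dθ/2 = 2.501 ft. Hydraulic radius R = A/P = 0.9514/2.501 = 0.3804 ft. Q_A = (1.486/0.015)·0.9514·0.3804^(2/3)·√0.0058 = 3.769 ft³/s.
Channel B: For a circular section of diameter D = 5.1 ft at depth y = 2.47 ft, the central angle is θ = 2 arccos(1 − 2y/D) = 3.079 rad. Then A = (D²/8)(θ − sin θ) = 9.806 ft² and P = Dθ/2 = 7.851 ft. Hydraulic radius R = A/P = 9.806/7.851 = 1.249 ft. Q_B = (1.486/0.015)·9.806·1.249^(2/3)·√0.0058 = 85.81 ft³/s.
The larger discharge is 85.81 ft³/s and the smaller is 3.769 ft³/s; the ratio is 22.8.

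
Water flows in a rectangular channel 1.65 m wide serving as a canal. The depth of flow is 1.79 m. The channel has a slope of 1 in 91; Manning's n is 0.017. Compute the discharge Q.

Flow area A = b·y = 1.65 × 1.79 = 2.954 m². Wetted perimeter P = b + 2y = 1.65 + 2×1.79 = 5.23 m.
Hydraulic radius R = A/P = 2.954/5.23 = 0.5647 m.
Manning's equation: Q = (1/n) A R^(2/3) S^(1/2) = (1/0.017) × 2.954 × 0.5647^(2/3) × 0.01099^(1/2) = 12.4 m³/s.

Q = 12.4 m³/s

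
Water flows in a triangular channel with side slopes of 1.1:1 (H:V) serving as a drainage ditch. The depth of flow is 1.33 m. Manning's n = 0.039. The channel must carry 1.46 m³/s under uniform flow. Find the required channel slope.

S = 0.0022

For a triangular section with side slope z = 1.1: A = zy² = 1.1×1.33² = 1.946 m²; P = 2y√(1+z²) = 2×1.33×1.487 = 3.954 m.
Hydraulic radius R = A/P = 1.946/3.954 = 0.4921 m.
From Manning's equation, S = [nQ / (1 A R^(2/3))]² = [0.039 × 1.46 / (1 × 1.946 × 0.4921^(2/3))]² = 0.0022.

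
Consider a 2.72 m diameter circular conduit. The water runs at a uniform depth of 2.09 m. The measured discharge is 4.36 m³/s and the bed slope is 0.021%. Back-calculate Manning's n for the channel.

n = 0.014

For a circular section of diameter D = 2.72 m at depth y = 2.09 m, the central angle is θ = 2 arccos(1 − 2y/D) = 4.275 rad. Then A = (D²/8)(θ − sin θ) = 4.791 m² and P = Dθ/2 = 5.814 m.
Hydraulic radius R = A/P = 4.791/5.814 = 0.8241 m.
Rearranging Manning's equation: n = (1/Q) A R^(2/3) S^(1/2) = (1/4.36) × 4.791 × 0.8241^(2/3) × √0.00021 = 0.014.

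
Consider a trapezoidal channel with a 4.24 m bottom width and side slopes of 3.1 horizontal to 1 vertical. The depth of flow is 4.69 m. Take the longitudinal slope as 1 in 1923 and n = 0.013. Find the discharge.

With bottom width b = 4.24 m and side slope z = 3.1: A = (b + zy)y = (4.24 + 3.1×4.69)×4.69 = 88.07 m²; P = b + 2y√(1+z²) = 4.24 + 2×4.69×3.257 = 34.79 m.
Hydraulic radius R = A/P = 88.07/34.79 = 2.531 m.
Manning's equation: Q = (1/n) A R^(2/3) S^(1/2) = (1/0.013) × 88.07 × 2.531^(2/3) × 0.00052^(1/2) = 287 m³/s.

Q = 287 m³/s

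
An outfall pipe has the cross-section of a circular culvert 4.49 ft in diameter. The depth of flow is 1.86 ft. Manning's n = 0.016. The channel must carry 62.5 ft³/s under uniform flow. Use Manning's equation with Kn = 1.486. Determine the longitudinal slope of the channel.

S = 0.012

For a circular section of diameter D = 4.49 ft at depth y = 1.86 ft, the central angle is θ = 2 arccos(1 − 2y/D) = 2.797 rad. Then A = (D²/8)(θ − sin θ) = 6.197 ft² and P = Dθ/2 = 6.279 ft.
Hydraulic radius R = A/P = 6.197/6.279 = 0.9869 ft.
From Manning's equation, S = [nQ / (1.486 A R^(2/3))]² = [0.016 × 62.5 / (1.486 × 6.197 × 0.9869^(2/3))]² = 0.012.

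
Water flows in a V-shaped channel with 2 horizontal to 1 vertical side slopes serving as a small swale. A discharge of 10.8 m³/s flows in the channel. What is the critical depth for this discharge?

At critical depth, Q² T / (g A³) = 1, i.e. A³/T = Q²/g = 10.8²/9.81 = 11.89.
Try y = 1.71 m: A³/T = 29.24 — too large.
Try y = 1.04 m: A³/T = 2.433 — too small.
Try y = 1.43 m: A³/T = 11.96 — ≈ 11.89.

y_c = 1.43 m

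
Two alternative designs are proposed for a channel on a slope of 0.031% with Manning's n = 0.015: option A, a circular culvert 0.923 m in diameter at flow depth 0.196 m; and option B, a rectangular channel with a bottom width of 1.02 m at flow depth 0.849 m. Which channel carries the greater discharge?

Channel A: For a circular section of diameter D = 0.923 m at depth y = 0.196 m, the central angle is θ = 2 arccos(1 − 2y/D) = 1.916 rad. Then A = (D²/8)(θ − sin θ) = 0.1038 m² and P = Dθ/2 = 0.8841 m. Hydraulic radius R = A/P = 0.1038/0.8841 = 0.1174 m. Q_A = (1/0.015)·0.1038·0.1174^(2/3)·√0.00031 = 0.0292 m³/s.
Channel B: Flow area A = b·y = 1.02 × 0.849 = 0.866 m². Wetted perimeter P = b + 2y = 1.02 + 2×0.849 = 2.718 m. Hydraulic radius R = A/P = 0.866/2.718 = 0.3186 m. Q_B = (1/0.015)·0.866·0.3186^(2/3)·√0.00031 = 0.4742 m³/s.
Q_A = 0.0292 m³/s vs Q_B = 0.4742 m³/s, so channel B carries more.

channel B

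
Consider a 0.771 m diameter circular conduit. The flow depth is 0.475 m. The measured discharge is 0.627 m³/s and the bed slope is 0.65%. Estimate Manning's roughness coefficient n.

n = 0.014

For a circular section of diameter D = 0.771 m at depth y = 0.475 m, the central angle is θ = 2 arccos(1 − 2y/D) = 3.61 rad. Then A = (D²/8)(θ − sin θ) = 0.3018 m² and P = Dθ/2 = 1.392 m.
Hydraulic radius R = A/P = 0.3018/1.392 = 0.2169 m.
Rearranging Manning's equation: n = (1/Q) A R^(2/3) S^(1/2) = (1/0.627) × 0.3018 × 0.2169^(2/3) × √0.0065 = 0.014.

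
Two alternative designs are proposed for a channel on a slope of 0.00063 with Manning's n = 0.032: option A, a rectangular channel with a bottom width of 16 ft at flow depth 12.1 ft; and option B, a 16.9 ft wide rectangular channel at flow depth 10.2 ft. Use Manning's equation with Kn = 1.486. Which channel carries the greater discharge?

channel A

Channel A: Flow area A = b·y = 16 × 12.1 = 193.6 ft². Wetted perimeter P = b + 2y = 16 + 2×12.1 = 40.2 ft. Hydraulic radius R = A/P = 193.6/40.2 = 4.816 ft. Q_A = (1.486/0.032)·193.6·4.816^(2/3)·√0.00063 = 643.5 ft³/s.
Channel B: Flow area A = b·y = 16.9 × 10.2 = 172.4 ft². Wetted perimeter P = b + 2y = 16.9 + 2×10.2 = 37.3 ft. Hydraulic radius R = A/P = 172.4/37.3 = 4.621 ft. Q_B = (1.486/0.032)·172.4·4.621^(2/3)·√0.00063 = 557.5 ft³/s.
Q_A = 643.5 ft³/s vs Q_B = 557.5 ft³/s, so channel A carries more.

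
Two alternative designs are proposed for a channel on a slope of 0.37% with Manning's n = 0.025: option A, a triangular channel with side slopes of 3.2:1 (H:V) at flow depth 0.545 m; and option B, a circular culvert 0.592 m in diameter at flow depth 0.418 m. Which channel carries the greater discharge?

Channel A: For a triangular section with side slope z = 3.2: A = zy² = 3.2×0.545² = 0.9505 m²; P = 2y√(1+z²) = 2×0.545×3.353 = 3.654 m. Hydraulic radius R = A/P = 0.9505/3.654 = 0.2601 m. Q_A = (1/0.025)·0.9505·0.2601^(2/3)·√0.0037 = 0.9423 m³/s.
Channel B: For a circular section of diameter D = 0.592 m at depth y = 0.418 m, the central angle is θ = 2 arccos(1 − 2y/D) = 3.991 rad. Then A = (D²/8)(θ − sin θ) = 0.2078 m² and P = Dθ/2 = 1.181 m. Hydraulic radius R = A/P = 0.2078/1.181 = 0.1758 m. Q_B = (1/0.025)·0.2078·0.1758^(2/3)·√0.0037 = 0.1587 m³/s.
Q_A = 0.9423 m³/s vs Q_B = 0.1587 m³/s, so channel A carries more.

channel A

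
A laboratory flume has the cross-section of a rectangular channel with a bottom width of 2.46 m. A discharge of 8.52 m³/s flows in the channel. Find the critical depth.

y_c = 1.07 m

For a rectangular channel, critical depth y_c = (q²/g)^(1/3) where q = Q/b = 8.52/2.46 = 3.463 m²/s.
So y_c = (3.463²/9.81)^(1/3) = 1.07 m.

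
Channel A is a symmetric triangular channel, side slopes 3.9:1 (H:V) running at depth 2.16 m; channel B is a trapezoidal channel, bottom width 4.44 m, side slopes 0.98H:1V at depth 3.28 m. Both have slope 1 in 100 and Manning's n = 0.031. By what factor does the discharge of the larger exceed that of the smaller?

2.01

Channel A: For a triangular section with side slope z = 3.9: A = zy² = 3.9×2.16² = 18.2 m²; P = 2y√(1+z²) = 2×2.16×4.026 = 17.39 m. Hydraulic radius R = A/P = 18.2/17.39 = 1.046 m. Q_A = (1/0.031)·18.2·1.046^(2/3)·√0.01 = 60.49 m³/s.
Channel B: With bottom width b = 4.44 m and side slope z = 0.98: A = (b + zy)y = (4.44 + 0.98×3.28)×3.28 = 25.11 m²; P = b + 2y√(1+z²) = 4.44 + 2×3.28×1.4 = 13.62 m. Hydraulic radius R = A/P = 25.11/13.62 = 1.843 m. Q_B = (1/0.031)·25.11·1.843^(2/3)·√0.01 = 121.7 m³/s.
The larger discharge is 121.7 m³/s and the smaller is 60.49 m³/s; the ratio is 2.01.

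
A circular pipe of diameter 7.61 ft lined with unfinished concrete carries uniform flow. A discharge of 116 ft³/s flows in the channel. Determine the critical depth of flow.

y_c = 2.71 ft

At critical depth, Q² T / (g A³) = 1, i.e. A³/T = Q²/g = 116²/32.2 = 417.9.
Trying y = 2.93 ft: A³/T = 568 — too large.
Trying y = 1.99 ft: A³/T = 127.1 — too small.
Trying y = 2.71 ft: A³/T = 420.5 — ≈ 417.9.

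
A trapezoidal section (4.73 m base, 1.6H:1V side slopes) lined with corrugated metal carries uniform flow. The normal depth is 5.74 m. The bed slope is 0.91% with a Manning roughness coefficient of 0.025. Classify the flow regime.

supercritical

With bottom width b = 4.73 m and side slope z = 1.6: A = (b + zy)y = (4.73 + 1.6×5.74)×5.74 = 79.87 m²; P = b + 2y√(1+z²) = 4.73 + 2×5.74×1.887 = 26.39 m.
Hydraulic radius R = A/P = 79.87/26.39 = 3.026 m.
V = (1/n) R^(2/3) √S = (1/0.025) × 3.026^(2/3) × √0.0091 = 7.983 m/s. Hydraulic depth D_h = A/T = 79.87/23.1 = 3.458 m.
Froude number Fr = V/√(g·D_h) = 7.983/√(9.81×3.458) = 1.37, which is greater than 1, so the flow is supercritical.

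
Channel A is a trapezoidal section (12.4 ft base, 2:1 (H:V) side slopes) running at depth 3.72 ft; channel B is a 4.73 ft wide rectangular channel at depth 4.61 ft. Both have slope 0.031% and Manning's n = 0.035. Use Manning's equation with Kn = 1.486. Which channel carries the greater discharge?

channel A

Channel A: With bottom width b = 12.4 ft and side slope z = 2: A = (b + zy)y = (12.4 + 2×3.72)×3.72 = 73.8 ft²; P = b + 2y√(1+z²) = 12.4 + 2×3.72×2.236 = 29.04 ft. Hydraulic radius R = A/P = 73.8/29.04 = 2.542 ft. Q_A = (1.486/0.035)·73.8·2.542^(2/3)·√0.00031 = 102.8 ft³/s.
Channel B: Flow area A = b·y = 4.73 × 4.61 = 21.81 ft². Wetted perimeter P = b + 2y = 4.73 + 2×4.61 = 13.95 ft. Hydraulic radius R = A/P = 21.81/13.95 = 1.563 ft. Q_B = (1.486/0.035)·21.81·1.563^(2/3)·√0.00031 = 21.95 ft³/s.
Q_A = 102.8 ft³/s vs Q_B = 21.95 ft³/s, so channel A carries more.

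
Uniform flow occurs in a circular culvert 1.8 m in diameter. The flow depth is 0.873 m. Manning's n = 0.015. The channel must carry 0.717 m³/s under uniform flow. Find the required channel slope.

S = 0.00023

For a circular section of diameter D = 1.8 m at depth y = 0.873 m, the central angle is θ = 2 arccos(1 − 2y/D) = 3.082 rad. Then A = (D²/8)(θ − sin θ) = 1.224 m² and P = Dθ/2 = 2.773 m.
Hydraulic radius R = A/P = 1.224/2.773 = 0.4412 m.
From Manning's equation, S = [nQ / (1 A R^(2/3))]² = [0.015 × 0.717 / (1 × 1.224 × 0.4412^(2/3))]² = 0.00023.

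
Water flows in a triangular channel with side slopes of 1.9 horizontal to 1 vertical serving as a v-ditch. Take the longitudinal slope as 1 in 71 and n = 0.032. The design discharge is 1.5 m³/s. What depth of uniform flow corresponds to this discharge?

y_n = 0.686 m

Manning's equation rearranged: A R^(2/3) = nQ / (1·√S) = 0.032 × 1.5 / (√0.01408) = 0.4045.
At y = 0.554 m: A R^(2/3) = 0.2284 — low.
At y = 0.838 m: A R^(2/3) = 0.6886 — high.
At y = 0.686 m: A R^(2/3) = 0.4038 — ≈ 0.4045.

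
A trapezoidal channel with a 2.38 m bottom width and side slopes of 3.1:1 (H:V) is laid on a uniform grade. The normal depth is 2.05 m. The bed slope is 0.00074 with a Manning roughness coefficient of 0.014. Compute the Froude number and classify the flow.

With bottom width b = 2.38 m and side slope z = 3.1: A = (b + zy)y = (2.38 + 3.1×2.05)×2.05 = 17.91 m²; P = b + 2y√(1+z²) = 2.38 + 2×2.05×3.257 = 15.73 m.
Hydraulic radius R = A/P = 17.91/15.73 = 1.138 m.
V = (1/n) R^(2/3) √S = (1/0.014) × 1.138^(2/3) × √0.00074 = 2.118 m/s. Hydraulic depth D_h = A/T = 17.91/15.09 = 1.187 m.
Froude number Fr = V/√(g·D_h) = 2.118/√(9.81×1.187) = 0.621, which is less than 1, so the flow is subcritical.

subcritical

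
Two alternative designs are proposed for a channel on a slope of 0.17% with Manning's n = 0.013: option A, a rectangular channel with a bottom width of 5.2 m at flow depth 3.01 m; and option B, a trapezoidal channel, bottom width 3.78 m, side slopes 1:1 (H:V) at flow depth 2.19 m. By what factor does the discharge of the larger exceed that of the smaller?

1.25

Channel A: Flow area A = b·y = 5.2 × 3.01 = 15.65 m². Wetted perimeter P = b + 2y = 5.2 + 2×3.01 = 11.22 m. Hydraulic radius R = A/P = 15.65/11.22 = 1.395 m. Q_A = (1/0.013)·15.65·1.395^(2/3)·√0.0017 = 61.98 m³/s.
Channel B: With bottom width b = 3.78 m and side slope z = 1: A = (b + zy)y = (3.78 + 1×2.19)×2.19 = 13.07 m²; P = b + 2y√(1+z²) = 3.78 + 2×2.19×1.414 = 9.974 m. Hydraulic radius R = A/P = 13.07/9.974 = 1.311 m. Q_B = (1/0.013)·13.07·1.311^(2/3)·√0.0017 = 49.67 m³/s.
The larger discharge is 61.98 m³/s and the smaller is 49.67 m³/s; the ratio is 1.25.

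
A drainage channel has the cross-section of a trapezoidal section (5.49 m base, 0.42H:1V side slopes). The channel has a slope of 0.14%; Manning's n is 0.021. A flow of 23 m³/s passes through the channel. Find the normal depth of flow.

Manning's equation rearranged: A R^(2/3) = nQ / (1·√S) = 0.021 × 23 / (√0.0014) = 12.91.
Try y = 1.35 m: A R^(2/3) = 8.02 — short.
Try y = 1.98 m: A R^(2/3) = 14.75 — over.
Try y = 1.82 m: A R^(2/3) = 12.9 — close enough.

y_n = 1.82 m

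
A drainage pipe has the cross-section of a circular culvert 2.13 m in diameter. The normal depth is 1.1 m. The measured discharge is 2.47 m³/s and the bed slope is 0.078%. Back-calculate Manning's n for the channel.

n = 0.014

For a circular section of diameter D = 2.13 m at depth y = 1.1 m, the central angle is θ = 2 arccos(1 − 2y/D) = 3.207 rad. Then A = (D²/8)(θ − sin θ) = 1.856 m² and P = Dθ/2 = 3.416 m.
Hydraulic radius R = A/P = 1.856/3.416 = 0.5434 m.
Rearranging Manning's equation: n = (1/Q) A R^(2/3) S^(1/2) = (1/2.47) × 1.856 × 0.5434^(2/3) × √0.00078 = 0.014.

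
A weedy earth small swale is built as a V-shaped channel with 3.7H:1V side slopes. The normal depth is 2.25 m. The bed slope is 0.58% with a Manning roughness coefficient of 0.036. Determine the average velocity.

V = 2.24 m/s

For a triangular section with side slope z = 3.7: A = zy² = 3.7×2.25² = 18.73 m²; P = 2y√(1+z²) = 2×2.25×3.833 = 17.25 m.
Hydraulic radius R = A/P = 18.73/17.25 = 1.086 m.
From Manning's equation, V = (1/n) R^(2/3) S^(1/2) = (1/0.036) × 1.086^(2/3) × 0.0058^(1/2) = 2.24 m/s.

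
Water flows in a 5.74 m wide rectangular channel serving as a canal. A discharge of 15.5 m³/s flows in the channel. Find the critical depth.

y_c = 0.906 m

For a rectangular channel, critical depth y_c = (q²/g)^(1/3) where q = Q/b = 15.5/5.74 = 2.7 m²/s.
So y_c = (2.7²/9.81)^(1/3) = 0.906 m.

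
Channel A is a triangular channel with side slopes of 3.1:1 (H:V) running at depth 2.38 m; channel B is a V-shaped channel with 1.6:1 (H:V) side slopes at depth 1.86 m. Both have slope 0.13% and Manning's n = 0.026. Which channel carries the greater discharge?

Channel A: For a triangular section with side slope z = 3.1: A = zy² = 3.1×2.38² = 17.56 m²; P = 2y√(1+z²) = 2×2.38×3.257 = 15.5 m. Hydraulic radius R = A/P = 17.56/15.5 = 1.133 m. Q_A = (1/0.026)·17.56·1.133^(2/3)·√0.0013 = 26.46 m³/s.
Channel B: For a triangular section with side slope z = 1.6: A = zy² = 1.6×1.86² = 5.535 m²; P = 2y√(1+z²) = 2×1.86×1.887 = 7.019 m. Hydraulic radius R = A/P = 5.535/7.019 = 0.7886 m. Q_B = (1/0.026)·5.535·0.7886^(2/3)·√0.0013 = 6.552 m³/s.
Q_A = 26.46 m³/s vs Q_B = 6.552 m³/s, so channel A carries more.

channel A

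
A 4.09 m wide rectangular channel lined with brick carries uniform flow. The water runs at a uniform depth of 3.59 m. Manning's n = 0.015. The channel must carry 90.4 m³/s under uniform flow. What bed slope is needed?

Flow area A = b·y = 4.09 × 3.59 = 14.68 m². Wetted perimeter P = b + 2y = 4.09 + 2×3.59 = 11.27 m.
Hydraulic radius R = A/P = 14.68/11.27 = 1.303 m.
From Manning's equation, S = [nQ / (1 A R^(2/3))]² = [0.015 × 90.4 / (1 × 14.68 × 1.303^(2/3))]² = 0.00599.

S = 0.00599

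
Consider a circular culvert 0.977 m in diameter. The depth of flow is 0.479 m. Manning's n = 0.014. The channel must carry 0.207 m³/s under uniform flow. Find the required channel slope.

S = 0.000419

For a circular section of diameter D = 0.977 m at depth y = 0.479 m, the central angle is θ = 2 arccos(1 − 2y/D) = 3.103 rad. Then A = (D²/8)(θ − sin θ) = 0.3656 m² and P = Dθ/2 = 1.516 m.
Hydraulic radius R = A/P = 0.3656/1.516 = 0.2412 m.
From Manning's equation, S = [nQ / (1 A R^(2/3))]² = [0.014 × 0.207 / (1 × 0.3656 × 0.2412^(2/3))]² = 0.000419.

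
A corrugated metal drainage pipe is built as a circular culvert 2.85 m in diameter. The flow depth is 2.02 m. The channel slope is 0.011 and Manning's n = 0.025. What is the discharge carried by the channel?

For a circular section of diameter D = 2.85 m at depth y = 2.02 m, the central angle is θ = 2 arccos(1 − 2y/D) = 4.003 rad. Then A = (D²/8)(θ − sin θ) = 4.835 m² and P = Dθ/2 = 5.704 m.
Hydraulic radius R = A/P = 4.835/5.704 = 0.8476 m.
Manning's equation: Q = (1/n) A R^(2/3) S^(1/2) = (1/0.025) × 4.835 × 0.8476^(2/3) × 0.011^(1/2) = 18.2 m³/s.

Q = 18.2 m³/s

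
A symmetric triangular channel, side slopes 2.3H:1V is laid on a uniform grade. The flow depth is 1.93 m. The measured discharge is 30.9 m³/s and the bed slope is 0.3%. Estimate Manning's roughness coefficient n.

For a triangular section with side slope z = 2.3: A = zy² = 2.3×1.93² = 8.567 m²; P = 2y√(1+z²) = 2×1.93×2.508 = 9.681 m.
Hydraulic radius R = A/P = 8.567/9.681 = 0.885 m.
Rearranging Manning's equation: n = (1/Q) A R^(2/3) S^(1/2) = (1/30.9) × 8.567 × 0.885^(2/3) × √0.003 = 0.014.

n = 0.014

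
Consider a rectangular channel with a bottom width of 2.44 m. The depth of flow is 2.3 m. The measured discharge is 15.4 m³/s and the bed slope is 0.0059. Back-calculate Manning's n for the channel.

n = 0.0241

Flow area A = b·y = 2.44 × 2.3 = 5.612 m². Wetted perimeter P = b + 2y = 2.44 + 2×2.3 = 7.04 m.
Hydraulic radius R = A/P = 5.612/7.04 = 0.7972 m.
Rearranging Manning's equation: n = (1/Q) A R^(2/3) S^(1/2) = (1/15.4) × 5.612 × 0.7972^(2/3) × √0.0059 = 0.0241.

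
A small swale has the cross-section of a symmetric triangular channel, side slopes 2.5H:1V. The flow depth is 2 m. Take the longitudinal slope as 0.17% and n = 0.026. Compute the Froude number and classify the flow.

For a triangular section with side slope z = 2.5: A = zy² = 2.5×2² = 10 m²; P = 2y√(1+z²) = 2×2×2.693 = 10.77 m.
Hydraulic radius R = A/P = 10/10.77 = 0.9285 m.
V = (1/n) R^(2/3) √S = (1/0.026) × 0.9285^(2/3) × √0.0017 = 1.509 m/s. Hydraulic depth D_h = A/T = 10/10 = 1 m.
Froude number Fr = V/√(g·D_h) = 1.509/√(9.81×1) = 0.482, which is less than 1, so the flow is subcritical.

subcritical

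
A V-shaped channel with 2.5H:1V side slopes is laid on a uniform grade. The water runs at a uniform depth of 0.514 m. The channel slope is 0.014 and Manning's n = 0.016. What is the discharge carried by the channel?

Q = 1.88 m³/s

For a triangular section with side slope z = 2.5: A = zy² = 2.5×0.514² = 0.6605 m²; P = 2y√(1+z²) = 2×0.514×2.693 = 2.768 m.
Hydraulic radius R = A/P = 0.6605/2.768 = 0.2386 m.
Manning's equation: Q = (1/n) A R^(2/3) S^(1/2) = (1/0.016) × 0.6605 × 0.2386^(2/3) × 0.014^(1/2) = 1.88 m³/s.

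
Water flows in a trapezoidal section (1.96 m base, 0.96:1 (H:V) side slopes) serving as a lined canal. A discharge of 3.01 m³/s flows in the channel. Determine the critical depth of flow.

y_c = 0.564 m

At critical depth, Q² T / (g A³) = 1, i.e. A³/T = Q²/g = 3.01²/9.81 = 0.9236.
Try y = 0.627 m: A³/T = 1.31 — high.
Try y = 0.564 m: A³/T = 0.9228 — close enough.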